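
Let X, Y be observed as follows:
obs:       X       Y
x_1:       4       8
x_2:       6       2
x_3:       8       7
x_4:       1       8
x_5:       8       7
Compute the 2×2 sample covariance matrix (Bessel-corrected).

Step 1 — column means:
  mean(X) = (4 + 6 + 8 + 1 + 8) / 5 = 27/5 = 5.4
  mean(Y) = (8 + 2 + 7 + 8 + 7) / 5 = 32/5 = 6.4

Step 2 — sample covariance S[i,j] = (1/(n-1)) · Σ_k (x_{k,i} - mean_i) · (x_{k,j} - mean_j), with n-1 = 4.
  S[X,X] = ((-1.4)·(-1.4) + (0.6)·(0.6) + (2.6)·(2.6) + (-4.4)·(-4.4) + (2.6)·(2.6)) / 4 = 35.2/4 = 8.8
  S[X,Y] = ((-1.4)·(1.6) + (0.6)·(-4.4) + (2.6)·(0.6) + (-4.4)·(1.6) + (2.6)·(0.6)) / 4 = -8.8/4 = -2.2
  S[Y,Y] = ((1.6)·(1.6) + (-4.4)·(-4.4) + (0.6)·(0.6) + (1.6)·(1.6) + (0.6)·(0.6)) / 4 = 25.2/4 = 6.3

S is symmetric (S[j,i] = S[i,j]). Assembling:

S = [[8.8, -2.2],
 [-2.2, 6.3]]


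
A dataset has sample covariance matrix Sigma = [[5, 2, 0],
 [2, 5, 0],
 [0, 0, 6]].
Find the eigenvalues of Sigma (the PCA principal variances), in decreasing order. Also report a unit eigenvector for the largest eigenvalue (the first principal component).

Step 1 — characteristic polynomial p(λ) = det(λI - Sigma) = λ³ - tr·λ² + c_1·λ - det, where tr = trace, c_1 = sum of the principal 2×2 minors, det = det(Sigma):
  tr = 5 + 5 + 6 = 16,
  c_1 = (5·5 - (2)²) + (5·6 - (0)²) + (5·6 - (0)²) = 21 + 30 + 30 = 81,
  det = 5·(5·6 - (0)²) - (2)·((2)·6 - (0)·(0)) + (0)·((2)·(0) - 5·(0)) = 5·(30) - (2)·(12) + (0)·(0) = 126.
  So p(λ) = λ³ - 16λ² + 81λ - 126.
Step 2 — look for an integer root (rational root theorem: any rational root is an integer divisor of 126). Testing λ = 3:
  p(3) = 27 - 144 + 243 - 126 = 0  ✓
  Dividing out (λ - 3): p(λ) = (λ - 3)(λ² - 13λ + 42).
Step 3 — remaining eigenvalues from the quadratic λ² - 13λ + 42 = 0:
  Δ = 13² - 4·42 = 169 - 168 = 1,  λ = (13 ± √1)/2 = (13 ± 1)/2 = 7 or 6.
  Sorted: λ_1 = 7,  λ_2 = 6,  λ_3 = 3  (check: sum = 16 = tr ✓).

Step 4 — unit eigenvector for λ_1 = 7: v spans the null space of (Sigma - λ_1 I), whose rows are
  r_1 = (-2, 2, 0),  r_2 = (2, -2, 0),  r_3 = (0, 0, -1).
  v is orthogonal to every row, so take v ∝ r_1 × r_3 = ((2)·(-1) - (0)·(0), (0)·(0) - (-2)·(-1), (-2)·(0) - (2)·(0)) = (-2, -2, 0).
  Rescale (divide by 2; multiply by -1 so the first nonzero entry is positive): u = (1, 1, 0).
  ||u|| = √((1)² + (1)² + (0)²) = √(2) ≈ 1.4142,  v_1 = u/||u|| ≈ (0.7071, 0.7071, 0) (||v_1|| = 1).

λ_1 = 7,  λ_2 = 6,  λ_3 = 3;  v_1 ≈ (0.7071, 0.7071, 0)


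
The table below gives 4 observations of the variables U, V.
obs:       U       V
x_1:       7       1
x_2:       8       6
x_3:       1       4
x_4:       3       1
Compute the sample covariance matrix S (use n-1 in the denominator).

Step 1 — column means:
  mean(U) = (7 + 8 + 1 + 3) / 4 = 19/4 = 4.75
  mean(V) = (1 + 6 + 4 + 1) / 4 = 12/4 = 3

Step 2 — sample covariance S[i,j] = (1/(n-1)) · Σ_k (x_{k,i} - mean_i) · (x_{k,j} - mean_j), with n-1 = 3.
  S[U,U] = ((2.25)·(2.25) + (3.25)·(3.25) + (-3.75)·(-3.75) + (-1.75)·(-1.75)) / 3 = 32.75/3 = 10.9167
  S[U,V] = ((2.25)·(-2) + (3.25)·(3) + (-3.75)·(1) + (-1.75)·(-2)) / 3 = 5/3 = 1.6667
  S[V,V] = ((-2)·(-2) + (3)·(3) + (1)·(1) + (-2)·(-2)) / 3 = 18/3 = 6

S is symmetric (S[j,i] = S[i,j]). Assembling:

S = [[10.9167, 1.6667],
 [1.6667, 6]]


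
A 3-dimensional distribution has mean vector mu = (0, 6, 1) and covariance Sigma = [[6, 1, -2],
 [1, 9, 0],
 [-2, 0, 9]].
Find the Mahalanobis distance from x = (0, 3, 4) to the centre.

Step 1 — centre the observation: (x - mu) = (0, -3, 3).

Step 2 — invert Sigma (cofactor / det for 3×3, or solve directly):
  Sigma^{-1} = [[0.1837, -0.0204, 0.0408],
 [-0.0204, 0.1134, -0.0045],
 [0.0408, -0.0045, 0.1202]].

Step 3 — form the quadratic (x - mu)^T · Sigma^{-1} · (x - mu):
  Sigma^{-1} · (x - mu) = (0.1837, -0.3537, 0.3741).
  (x - mu)^T · [Sigma^{-1} · (x - mu)] = (0)·(0.1837) + (-3)·(-0.3537) + (3)·(0.3741) = 2.1837.

Step 4 — take square root: d = √(2.1837) ≈ 1.4777.

d(x, mu) = √(2.1837) ≈ 1.4777


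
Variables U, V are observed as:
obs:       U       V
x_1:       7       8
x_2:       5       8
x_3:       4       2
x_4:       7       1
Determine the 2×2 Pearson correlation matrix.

Step 1 — column means:
  mean(U) = (7 + 5 + 4 + 7) / 4 = 23/4 = 5.75
  mean(V) = (8 + 8 + 2 + 1) / 4 = 19/4 = 4.75

Step 2 — sample variances and covariances s[i,j] = (1/(n-1)) · Σ_k (x_{k,i} - mean_i) · (x_{k,j} - mean_j), with n-1 = 3:
  s[U,U] = ((1.25)·(1.25) + (-0.75)·(-0.75) + (-1.75)·(-1.75) + (1.25)·(1.25)) / 3 = 6.75/3 = 2.25
  s[U,V] = ((1.25)·(3.25) + (-0.75)·(3.25) + (-1.75)·(-2.75) + (1.25)·(-3.75)) / 3 = 1.75/3 = 0.5833
  s[V,V] = ((3.25)·(3.25) + (3.25)·(3.25) + (-2.75)·(-2.75) + (-3.75)·(-3.75)) / 3 = 42.75/3 = 14.25
  Sample standard deviations s_i = √(s[i,i]):
  s(U) = √(2.25) = 1.5
  s(V) = √(14.25) = 3.7749

Step 3 — r_{ij} = s_{ij} / (s_i · s_j):
  r[U,U] = 1 (diagonal).
  r[U,V] = 0.5833 / (1.5 · 3.7749) = 0.5833 / 5.6624 = 0.103
  r[V,V] = 1 (diagonal).

R is symmetric with unit diagonal. Assembling:

R = [[1, 0.103],
 [0.103, 1]]


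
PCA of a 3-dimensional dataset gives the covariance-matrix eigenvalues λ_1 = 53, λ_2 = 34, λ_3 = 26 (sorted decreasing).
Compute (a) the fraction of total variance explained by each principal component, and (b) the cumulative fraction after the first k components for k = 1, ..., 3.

Step 1 — total variance = trace(Sigma) = Σ λ_i = 53 + 34 + 26 = 113.

Step 2 — fraction explained by component i = λ_i / Σ λ:
  PC1: 53/113 = 0.469
  PC2: 34/113 = 0.3009
  PC3: 26/113 = 0.2301

Step 3 — cumulative fraction after k components = (λ_1 + ... + λ_k) / Σ λ:
  k = 1: 53/113 = 0.469
  k = 2: (53 + 34)/113 = 87/113 = 0.7699
  k = 3: (53 + 34 + 26)/113 = 113/113 = 1

Summary (fraction, with percent):

explained: PC1 0.469 (46.9%), PC2 0.3009 (30.09%), PC3 0.2301 (23.01%);  cumulative: 0.469, 0.7699, 1


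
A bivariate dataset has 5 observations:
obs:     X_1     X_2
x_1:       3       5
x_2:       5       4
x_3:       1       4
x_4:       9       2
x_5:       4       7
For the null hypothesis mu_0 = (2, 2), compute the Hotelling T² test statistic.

Step 1 — sample mean vector:
  mean(X_1) = (3 + 5 + 1 + 9 + 4) / 5 = 22/5 = 4.4
  mean(X_2) = (5 + 4 + 4 + 2 + 7) / 5 = 22/5 = 4.4
  x̄ = (4.4, 4.4),  deviation x̄ - mu_0 = (4.4, 4.4) - (2, 2) = (2.4, 2.4).

Step 2 — sample covariance matrix, S[i,j] = (1/(n-1)) · Σ_k (x_{k,i} - mean_i) · (x_{k,j} - mean_j), divisor n-1 = 4:
  S[X_1,X_1] = ((-1.4)·(-1.4) + (0.6)·(0.6) + (-3.4)·(-3.4) + (4.6)·(4.6) + (-0.4)·(-0.4)) / 4 = 35.2/4 = 8.8
  S[X_1,X_2] = ((-1.4)·(0.6) + (0.6)·(-0.4) + (-3.4)·(-0.4) + (4.6)·(-2.4) + (-0.4)·(2.6)) / 4 = -11.8/4 = -2.95
  S[X_2,X_2] = ((0.6)·(0.6) + (-0.4)·(-0.4) + (-0.4)·(-0.4) + (-2.4)·(-2.4) + (2.6)·(2.6)) / 4 = 13.2/4 = 3.3
  S = [[8.8, -2.95],
 [-2.95, 3.3]].

Step 3 — invert S. det(S) = 8.8·3.3 - (-2.95)² = 20.3375.
  S^{-1} = (1/det) · [[d, -b], [-b, a]] = [[0.1623, 0.1451],
 [0.1451, 0.4327]].

Step 4 — quadratic form (x̄ - mu_0)^T · S^{-1} · (x̄ - mu_0):
  S^{-1} · (x̄ - mu_0) = (0.7376, 1.3866),
  (x̄ - mu_0)^T · [...] = (2.4)·(0.7376) + (2.4)·(1.3866) = 5.098.

Step 5 — scale by n: T² = 5 · 5.098 = 25.4899.

T² ≈ 25.4899


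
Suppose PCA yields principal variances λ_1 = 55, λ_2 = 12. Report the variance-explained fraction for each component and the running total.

Step 1 — total variance = trace(Sigma) = Σ λ_i = 55 + 12 = 67.

Step 2 — fraction explained by component i = λ_i / Σ λ:
  PC1: 55/67 = 0.8209
  PC2: 12/67 = 0.1791

Step 3 — cumulative fraction after k components = (λ_1 + ... + λ_k) / Σ λ:
  k = 1: 55/67 = 0.8209
  k = 2: (55 + 12)/67 = 67/67 = 1

Summary (fraction, with percent):

explained: PC1 0.8209 (82.09%), PC2 0.1791 (17.91%);  cumulative: 0.8209, 1


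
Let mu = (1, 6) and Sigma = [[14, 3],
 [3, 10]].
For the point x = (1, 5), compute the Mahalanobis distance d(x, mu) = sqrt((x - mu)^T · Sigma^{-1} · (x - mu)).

Step 1 — centre the observation: (x - mu) = (0, -1).

Step 2 — invert Sigma. det(Sigma) = 14·10 - (3)² = 131.
  Sigma^{-1} = (1/det) · [[d, -b], [-b, a]] = [[0.0763, -0.0229],
 [-0.0229, 0.1069]].

Step 3 — form the quadratic (x - mu)^T · Sigma^{-1} · (x - mu):
  Sigma^{-1} · (x - mu) = (0.0229, -0.1069).
  (x - mu)^T · [Sigma^{-1} · (x - mu)] = (0)·(0.0229) + (-1)·(-0.1069) = 0.1069.

Step 4 — take square root: d = √(0.1069) ≈ 0.3269.

d(x, mu) = √(0.1069) ≈ 0.3269


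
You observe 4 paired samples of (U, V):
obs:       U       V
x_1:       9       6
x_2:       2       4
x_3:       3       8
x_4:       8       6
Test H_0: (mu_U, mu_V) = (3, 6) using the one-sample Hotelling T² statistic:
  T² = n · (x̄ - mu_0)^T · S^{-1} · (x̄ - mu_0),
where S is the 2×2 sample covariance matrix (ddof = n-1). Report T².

Step 1 — sample mean vector:
  mean(U) = (9 + 2 + 3 + 8) / 4 = 22/4 = 5.5
  mean(V) = (6 + 4 + 8 + 6) / 4 = 24/4 = 6
  x̄ = (5.5, 6),  deviation x̄ - mu_0 = (5.5, 6) - (3, 6) = (2.5, 0).

Step 2 — sample covariance matrix, S[i,j] = (1/(n-1)) · Σ_k (x_{k,i} - mean_i) · (x_{k,j} - mean_j), divisor n-1 = 3:
  S[U,U] = ((3.5)·(3.5) + (-3.5)·(-3.5) + (-2.5)·(-2.5) + (2.5)·(2.5)) / 3 = 37/3 = 12.3333
  S[U,V] = ((3.5)·(0) + (-3.5)·(-2) + (-2.5)·(2) + (2.5)·(0)) / 3 = 2/3 = 0.6667
  S[V,V] = ((0)·(0) + (-2)·(-2) + (2)·(2) + (0)·(0)) / 3 = 8/3 = 2.6667
  S = [[12.3333, 0.6667],
 [0.6667, 2.6667]].

Step 3 — invert S. det(S) = 12.3333·2.6667 - (0.6667)² = 32.4444.
  S^{-1} = (1/det) · [[d, -b], [-b, a]] = [[0.0822, -0.0205],
 [-0.0205, 0.3801]].

Step 4 — quadratic form (x̄ - mu_0)^T · S^{-1} · (x̄ - mu_0):
  S^{-1} · (x̄ - mu_0) = (0.2055, -0.0514),
  (x̄ - mu_0)^T · [...] = (2.5)·(0.2055) + (0)·(-0.0514) = 0.5137.

Step 5 — scale by n: T² = 4 · 0.5137 = 2.0548.

T² ≈ 2.0548


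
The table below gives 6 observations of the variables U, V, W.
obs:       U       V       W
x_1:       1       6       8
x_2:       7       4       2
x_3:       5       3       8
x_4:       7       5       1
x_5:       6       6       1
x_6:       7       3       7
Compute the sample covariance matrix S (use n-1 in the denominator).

Step 1 — column means:
  mean(U) = (1 + 7 + 5 + 7 + 6 + 7) / 6 = 33/6 = 5.5
  mean(V) = (6 + 4 + 3 + 5 + 6 + 3) / 6 = 27/6 = 4.5
  mean(W) = (8 + 2 + 8 + 1 + 1 + 7) / 6 = 27/6 = 4.5

Step 2 — sample covariance S[i,j] = (1/(n-1)) · Σ_k (x_{k,i} - mean_i) · (x_{k,j} - mean_j), with n-1 = 5.
  S[U,U] = ((-4.5)·(-4.5) + (1.5)·(1.5) + (-0.5)·(-0.5) + (1.5)·(1.5) + (0.5)·(0.5) + (1.5)·(1.5)) / 5 = 27.5/5 = 5.5
  S[U,V] = ((-4.5)·(1.5) + (1.5)·(-0.5) + (-0.5)·(-1.5) + (1.5)·(0.5) + (0.5)·(1.5) + (1.5)·(-1.5)) / 5 = -7.5/5 = -1.5
  S[U,W] = ((-4.5)·(3.5) + (1.5)·(-2.5) + (-0.5)·(3.5) + (1.5)·(-3.5) + (0.5)·(-3.5) + (1.5)·(2.5)) / 5 = -24.5/5 = -4.9
  S[V,V] = ((1.5)·(1.5) + (-0.5)·(-0.5) + (-1.5)·(-1.5) + (0.5)·(0.5) + (1.5)·(1.5) + (-1.5)·(-1.5)) / 5 = 9.5/5 = 1.9
  S[V,W] = ((1.5)·(3.5) + (-0.5)·(-2.5) + (-1.5)·(3.5) + (0.5)·(-3.5) + (1.5)·(-3.5) + (-1.5)·(2.5)) / 5 = -9.5/5 = -1.9
  S[W,W] = ((3.5)·(3.5) + (-2.5)·(-2.5) + (3.5)·(3.5) + (-3.5)·(-3.5) + (-3.5)·(-3.5) + (2.5)·(2.5)) / 5 = 61.5/5 = 12.3

S is symmetric (S[j,i] = S[i,j]). Assembling:

S = [[5.5, -1.5, -4.9],
 [-1.5, 1.9, -1.9],
 [-4.9, -1.9, 12.3]]


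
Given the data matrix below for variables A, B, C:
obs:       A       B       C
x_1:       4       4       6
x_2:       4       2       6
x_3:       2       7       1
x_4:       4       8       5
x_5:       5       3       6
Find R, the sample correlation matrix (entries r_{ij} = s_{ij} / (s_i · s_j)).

Step 1 — column means:
  mean(A) = (4 + 4 + 2 + 4 + 5) / 5 = 19/5 = 3.8
  mean(B) = (4 + 2 + 7 + 8 + 3) / 5 = 24/5 = 4.8
  mean(C) = (6 + 6 + 1 + 5 + 6) / 5 = 24/5 = 4.8

Step 2 — sample variances and covariances s[i,j] = (1/(n-1)) · Σ_k (x_{k,i} - mean_i) · (x_{k,j} - mean_j), with n-1 = 4:
  s[A,A] = ((0.2)·(0.2) + (0.2)·(0.2) + (-1.8)·(-1.8) + (0.2)·(0.2) + (1.2)·(1.2)) / 4 = 4.8/4 = 1.2
  s[A,B] = ((0.2)·(-0.8) + (0.2)·(-2.8) + (-1.8)·(2.2) + (0.2)·(3.2) + (1.2)·(-1.8)) / 4 = -6.2/4 = -1.55
  s[A,C] = ((0.2)·(1.2) + (0.2)·(1.2) + (-1.8)·(-3.8) + (0.2)·(0.2) + (1.2)·(1.2)) / 4 = 8.8/4 = 2.2
  s[B,B] = ((-0.8)·(-0.8) + (-2.8)·(-2.8) + (2.2)·(2.2) + (3.2)·(3.2) + (-1.8)·(-1.8)) / 4 = 26.8/4 = 6.7
  s[B,C] = ((-0.8)·(1.2) + (-2.8)·(1.2) + (2.2)·(-3.8) + (3.2)·(0.2) + (-1.8)·(1.2)) / 4 = -14.2/4 = -3.55
  s[C,C] = ((1.2)·(1.2) + (1.2)·(1.2) + (-3.8)·(-3.8) + (0.2)·(0.2) + (1.2)·(1.2)) / 4 = 18.8/4 = 4.7
  Sample standard deviations s_i = √(s[i,i]):
  s(A) = √(1.2) = 1.0954
  s(B) = √(6.7) = 2.5884
  s(C) = √(4.7) = 2.1679

Step 3 — r_{ij} = s_{ij} / (s_i · s_j):
  r[A,A] = 1 (diagonal).
  r[A,B] = -1.55 / (1.0954 · 2.5884) = -1.55 / 2.8355 = -0.5466
  r[A,C] = 2.2 / (1.0954 · 2.1679) = 2.2 / 2.3749 = 0.9264
  r[B,B] = 1 (diagonal).
  r[B,C] = -3.55 / (2.5884 · 2.1679) = -3.55 / 5.6116 = -0.6326
  r[C,C] = 1 (diagonal).

R is symmetric with unit diagonal. Assembling:

R = [[1, -0.5466, 0.9264],
 [-0.5466, 1, -0.6326],
 [0.9264, -0.6326, 1]]


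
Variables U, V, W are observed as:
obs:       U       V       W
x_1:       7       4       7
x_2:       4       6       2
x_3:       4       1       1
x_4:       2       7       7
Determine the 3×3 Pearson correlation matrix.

Step 1 — column means:
  mean(U) = (7 + 4 + 4 + 2) / 4 = 17/4 = 4.25
  mean(V) = (4 + 6 + 1 + 7) / 4 = 18/4 = 4.5
  mean(W) = (7 + 2 + 1 + 7) / 4 = 17/4 = 4.25

Step 2 — sample variances and covariances s[i,j] = (1/(n-1)) · Σ_k (x_{k,i} - mean_i) · (x_{k,j} - mean_j), with n-1 = 3:
  s[U,U] = ((2.75)·(2.75) + (-0.25)·(-0.25) + (-0.25)·(-0.25) + (-2.25)·(-2.25)) / 3 = 12.75/3 = 4.25
  s[U,V] = ((2.75)·(-0.5) + (-0.25)·(1.5) + (-0.25)·(-3.5) + (-2.25)·(2.5)) / 3 = -6.5/3 = -2.1667
  s[U,W] = ((2.75)·(2.75) + (-0.25)·(-2.25) + (-0.25)·(-3.25) + (-2.25)·(2.75)) / 3 = 2.75/3 = 0.9167
  s[V,V] = ((-0.5)·(-0.5) + (1.5)·(1.5) + (-3.5)·(-3.5) + (2.5)·(2.5)) / 3 = 21/3 = 7
  s[V,W] = ((-0.5)·(2.75) + (1.5)·(-2.25) + (-3.5)·(-3.25) + (2.5)·(2.75)) / 3 = 13.5/3 = 4.5
  s[W,W] = ((2.75)·(2.75) + (-2.25)·(-2.25) + (-3.25)·(-3.25) + (2.75)·(2.75)) / 3 = 30.75/3 = 10.25
  Sample standard deviations s_i = √(s[i,i]):
  s(U) = √(4.25) = 2.0616
  s(V) = √(7) = 2.6458
  s(W) = √(10.25) = 3.2016

Step 3 — r_{ij} = s_{ij} / (s_i · s_j):
  r[U,U] = 1 (diagonal).
  r[U,V] = -2.1667 / (2.0616 · 2.6458) = -2.1667 / 5.4544 = -0.3972
  r[U,W] = 0.9167 / (2.0616 · 3.2016) = 0.9167 / 6.6002 = 0.1389
  r[V,V] = 1 (diagonal).
  r[V,W] = 4.5 / (2.6458 · 3.2016) = 4.5 / 8.4705 = 0.5313
  r[W,W] = 1 (diagonal).

R is symmetric with unit diagonal. Assembling:

R = [[1, -0.3972, 0.1389],
 [-0.3972, 1, 0.5313],
 [0.1389, 0.5313, 1]]


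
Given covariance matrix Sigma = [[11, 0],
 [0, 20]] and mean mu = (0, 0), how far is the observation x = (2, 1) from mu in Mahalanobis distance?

Step 1 — centre the observation: (x - mu) = (2, 1).

Step 2 — invert Sigma. det(Sigma) = 11·20 - (0)² = 220.
  Sigma^{-1} = (1/det) · [[d, -b], [-b, a]] = [[0.0909, 0],
 [0, 0.05]].

Step 3 — form the quadratic (x - mu)^T · Sigma^{-1} · (x - mu):
  Sigma^{-1} · (x - mu) = (0.1818, 0.05).
  (x - mu)^T · [Sigma^{-1} · (x - mu)] = (2)·(0.1818) + (1)·(0.05) = 0.4136.

Step 4 — take square root: d = √(0.4136) ≈ 0.6431.

d(x, mu) = √(0.4136) ≈ 0.6431


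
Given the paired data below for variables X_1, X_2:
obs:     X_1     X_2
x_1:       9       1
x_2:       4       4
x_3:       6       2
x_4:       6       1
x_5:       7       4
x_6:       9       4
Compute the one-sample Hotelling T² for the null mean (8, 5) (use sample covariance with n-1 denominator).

Step 1 — sample mean vector:
  mean(X_1) = (9 + 4 + 6 + 6 + 7 + 9) / 6 = 41/6 = 6.8333
  mean(X_2) = (1 + 4 + 2 + 1 + 4 + 4) / 6 = 16/6 = 2.6667
  x̄ = (6.8333, 2.6667),  deviation x̄ - mu_0 = (6.8333, 2.6667) - (8, 5) = (-1.1667, -2.3333).

Step 2 — sample covariance matrix, S[i,j] = (1/(n-1)) · Σ_k (x_{k,i} - mean_i) · (x_{k,j} - mean_j), divisor n-1 = 5:
  S[X_1,X_1] = ((2.1667)·(2.1667) + (-2.8333)·(-2.8333) + (-0.8333)·(-0.8333) + (-0.8333)·(-0.8333) + (0.1667)·(0.1667) + (2.1667)·(2.1667)) / 5 = 18.8333/5 = 3.7667
  S[X_1,X_2] = ((2.1667)·(-1.6667) + (-2.8333)·(1.3333) + (-0.8333)·(-0.6667) + (-0.8333)·(-1.6667) + (0.1667)·(1.3333) + (2.1667)·(1.3333)) / 5 = -2.3333/5 = -0.4667
  S[X_2,X_2] = ((-1.6667)·(-1.6667) + (1.3333)·(1.3333) + (-0.6667)·(-0.6667) + (-1.6667)·(-1.6667) + (1.3333)·(1.3333) + (1.3333)·(1.3333)) / 5 = 11.3333/5 = 2.2667
  S = [[3.7667, -0.4667],
 [-0.4667, 2.2667]].

Step 3 — invert S. det(S) = 3.7667·2.2667 - (-0.4667)² = 8.32.
  S^{-1} = (1/det) · [[d, -b], [-b, a]] = [[0.2724, 0.0561],
 [0.0561, 0.4527]].

Step 4 — quadratic form (x̄ - mu_0)^T · S^{-1} · (x̄ - mu_0):
  S^{-1} · (x̄ - mu_0) = (-0.4487, -1.1218),
  (x̄ - mu_0)^T · [...] = (-1.1667)·(-0.4487) + (-2.3333)·(-1.1218) = 3.141.

Step 5 — scale by n: T² = 6 · 3.141 = 18.8462.

T² ≈ 18.8462


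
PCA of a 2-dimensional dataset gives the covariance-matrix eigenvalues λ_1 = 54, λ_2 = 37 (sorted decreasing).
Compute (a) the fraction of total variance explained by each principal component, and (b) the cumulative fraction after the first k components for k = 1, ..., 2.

Step 1 — total variance = trace(Sigma) = Σ λ_i = 54 + 37 = 91.

Step 2 — fraction explained by component i = λ_i / Σ λ:
  PC1: 54/91 = 0.5934
  PC2: 37/91 = 0.4066

Step 3 — cumulative fraction after k components = (λ_1 + ... + λ_k) / Σ λ:
  k = 1: 54/91 = 0.5934
  k = 2: (54 + 37)/91 = 91/91 = 1

Summary (fraction, with percent):

explained: PC1 0.5934 (59.34%), PC2 0.4066 (40.66%);  cumulative: 0.5934, 1


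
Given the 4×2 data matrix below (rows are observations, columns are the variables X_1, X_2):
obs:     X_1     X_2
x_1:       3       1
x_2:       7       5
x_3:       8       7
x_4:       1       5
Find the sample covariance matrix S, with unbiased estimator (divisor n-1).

Step 1 — column means:
  mean(X_1) = (3 + 7 + 8 + 1) / 4 = 19/4 = 4.75
  mean(X_2) = (1 + 5 + 7 + 5) / 4 = 18/4 = 4.5

Step 2 — sample covariance S[i,j] = (1/(n-1)) · Σ_k (x_{k,i} - mean_i) · (x_{k,j} - mean_j), with n-1 = 3.
  S[X_1,X_1] = ((-1.75)·(-1.75) + (2.25)·(2.25) + (3.25)·(3.25) + (-3.75)·(-3.75)) / 3 = 32.75/3 = 10.9167
  S[X_1,X_2] = ((-1.75)·(-3.5) + (2.25)·(0.5) + (3.25)·(2.5) + (-3.75)·(0.5)) / 3 = 13.5/3 = 4.5
  S[X_2,X_2] = ((-3.5)·(-3.5) + (0.5)·(0.5) + (2.5)·(2.5) + (0.5)·(0.5)) / 3 = 19/3 = 6.3333

S is symmetric (S[j,i] = S[i,j]). Assembling:

S = [[10.9167, 4.5],
 [4.5, 6.3333]]


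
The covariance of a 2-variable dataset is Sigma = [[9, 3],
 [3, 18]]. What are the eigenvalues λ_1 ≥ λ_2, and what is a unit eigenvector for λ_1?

Step 1 — characteristic polynomial of 2×2 Sigma:
  det(Sigma - λI) = λ² - trace · λ + det = 0.
  trace = 9 + 18 = 27, det = 9·18 - (3)² = 153.
Step 2 — discriminant:
  Δ = trace² - 4·det = 729 - 612 = 117.
Step 3 — eigenvalues:
  λ = (trace ± √Δ)/2 = (27 ± 10.8167)/2,
  λ_1 = 18.9083,  λ_2 = 8.0917.

Step 4 — unit eigenvector for λ_1: solve (Sigma - λ_1 I)v = 0. First row:
  (9 - 18.9083)·v_x + (3)·v_y = 0, i.e. (-9.9083)·v_x + (3)·v_y = 0,
  so v ∝ (b, λ_1 - a) = (3, 9.9083) = u.
  ||u|| = √((3)² + (9.9083)²) = √(107.1749) ≈ 10.3525,
  v_1 = u/||u|| ≈ (0.2898, 0.9571) (||v_1|| = 1).

λ_1 = 18.9083,  λ_2 = 8.0917;  v_1 ≈ (0.2898, 0.9571)


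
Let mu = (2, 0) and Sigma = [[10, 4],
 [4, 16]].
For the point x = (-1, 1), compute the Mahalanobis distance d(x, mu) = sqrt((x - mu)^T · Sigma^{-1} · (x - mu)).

Step 1 — centre the observation: (x - mu) = (-3, 1).

Step 2 — invert Sigma. det(Sigma) = 10·16 - (4)² = 144.
  Sigma^{-1} = (1/det) · [[d, -b], [-b, a]] = [[0.1111, -0.0278],
 [-0.0278, 0.0694]].

Step 3 — form the quadratic (x - mu)^T · Sigma^{-1} · (x - mu):
  Sigma^{-1} · (x - mu) = (-0.3611, 0.1528).
  (x - mu)^T · [Sigma^{-1} · (x - mu)] = (-3)·(-0.3611) + (1)·(0.1528) = 1.2361.

Step 4 — take square root: d = √(1.2361) ≈ 1.1118.

d(x, mu) = √(1.2361) ≈ 1.1118


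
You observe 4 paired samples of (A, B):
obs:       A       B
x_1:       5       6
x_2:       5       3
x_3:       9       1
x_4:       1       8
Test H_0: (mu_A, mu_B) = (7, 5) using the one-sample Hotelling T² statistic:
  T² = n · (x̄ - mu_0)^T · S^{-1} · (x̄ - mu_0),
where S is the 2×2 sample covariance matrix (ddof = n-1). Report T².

Step 1 — sample mean vector:
  mean(A) = (5 + 5 + 9 + 1) / 4 = 20/4 = 5
  mean(B) = (6 + 3 + 1 + 8) / 4 = 18/4 = 4.5
  x̄ = (5, 4.5),  deviation x̄ - mu_0 = (5, 4.5) - (7, 5) = (-2, -0.5).

Step 2 — sample covariance matrix, S[i,j] = (1/(n-1)) · Σ_k (x_{k,i} - mean_i) · (x_{k,j} - mean_j), divisor n-1 = 3:
  S[A,A] = ((0)·(0) + (0)·(0) + (4)·(4) + (-4)·(-4)) / 3 = 32/3 = 10.6667
  S[A,B] = ((0)·(1.5) + (0)·(-1.5) + (4)·(-3.5) + (-4)·(3.5)) / 3 = -28/3 = -9.3333
  S[B,B] = ((1.5)·(1.5) + (-1.5)·(-1.5) + (-3.5)·(-3.5) + (3.5)·(3.5)) / 3 = 29/3 = 9.6667
  S = [[10.6667, -9.3333],
 [-9.3333, 9.6667]].

Step 3 — invert S. det(S) = 10.6667·9.6667 - (-9.3333)² = 16.
  S^{-1} = (1/det) · [[d, -b], [-b, a]] = [[0.6042, 0.5833],
 [0.5833, 0.6667]].

Step 4 — quadratic form (x̄ - mu_0)^T · S^{-1} · (x̄ - mu_0):
  S^{-1} · (x̄ - mu_0) = (-1.5, -1.5),
  (x̄ - mu_0)^T · [...] = (-2)·(-1.5) + (-0.5)·(-1.5) = 3.75.

Step 5 — scale by n: T² = 4 · 3.75 = 15.

T² ≈ 15


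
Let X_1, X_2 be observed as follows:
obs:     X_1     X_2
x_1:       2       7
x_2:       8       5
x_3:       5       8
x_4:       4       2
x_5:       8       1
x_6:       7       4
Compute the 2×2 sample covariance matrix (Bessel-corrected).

Step 1 — column means:
  mean(X_1) = (2 + 8 + 5 + 4 + 8 + 7) / 6 = 34/6 = 5.6667
  mean(X_2) = (7 + 5 + 8 + 2 + 1 + 4) / 6 = 27/6 = 4.5

Step 2 — sample covariance S[i,j] = (1/(n-1)) · Σ_k (x_{k,i} - mean_i) · (x_{k,j} - mean_j), with n-1 = 5.
  S[X_1,X_1] = ((-3.6667)·(-3.6667) + (2.3333)·(2.3333) + (-0.6667)·(-0.6667) + (-1.6667)·(-1.6667) + (2.3333)·(2.3333) + (1.3333)·(1.3333)) / 5 = 29.3333/5 = 5.8667
  S[X_1,X_2] = ((-3.6667)·(2.5) + (2.3333)·(0.5) + (-0.6667)·(3.5) + (-1.6667)·(-2.5) + (2.3333)·(-3.5) + (1.3333)·(-0.5)) / 5 = -15/5 = -3
  S[X_2,X_2] = ((2.5)·(2.5) + (0.5)·(0.5) + (3.5)·(3.5) + (-2.5)·(-2.5) + (-3.5)·(-3.5) + (-0.5)·(-0.5)) / 5 = 37.5/5 = 7.5

S is symmetric (S[j,i] = S[i,j]). Assembling:

S = [[5.8667, -3],
 [-3, 7.5]]


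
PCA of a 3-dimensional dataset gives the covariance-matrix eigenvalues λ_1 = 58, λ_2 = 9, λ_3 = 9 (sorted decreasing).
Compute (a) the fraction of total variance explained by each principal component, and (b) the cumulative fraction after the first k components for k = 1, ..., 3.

Step 1 — total variance = trace(Sigma) = Σ λ_i = 58 + 9 + 9 = 76.

Step 2 — fraction explained by component i = λ_i / Σ λ:
  PC1: 58/76 = 0.7632
  PC2: 9/76 = 0.1184
  PC3: 9/76 = 0.1184

Step 3 — cumulative fraction after k components = (λ_1 + ... + λ_k) / Σ λ:
  k = 1: 58/76 = 0.7632
  k = 2: (58 + 9)/76 = 67/76 = 0.8816
  k = 3: (58 + 9 + 9)/76 = 76/76 = 1

Summary (fraction, with percent):

explained: PC1 0.7632 (76.32%), PC2 0.1184 (11.84%), PC3 0.1184 (11.84%);  cumulative: 0.7632, 0.8816, 1


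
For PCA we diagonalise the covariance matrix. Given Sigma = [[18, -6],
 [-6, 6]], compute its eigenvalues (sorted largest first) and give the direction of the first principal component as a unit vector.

Step 1 — characteristic polynomial of 2×2 Sigma:
  det(Sigma - λI) = λ² - trace · λ + det = 0.
  trace = 18 + 6 = 24, det = 18·6 - (-6)² = 72.
Step 2 — discriminant:
  Δ = trace² - 4·det = 576 - 288 = 288.
Step 3 — eigenvalues:
  λ = (trace ± √Δ)/2 = (24 ± 16.9706)/2,
  λ_1 = 20.4853,  λ_2 = 3.5147.

Step 4 — unit eigenvector for λ_1: solve (Sigma - λ_1 I)v = 0. First row:
  (18 - 20.4853)·v_x + (-6)·v_y = 0, i.e. (-2.4853)·v_x + (-6)·v_y = 0,
  so v ∝ (b, λ_1 - a) = (-6, 2.4853); multiply by -1 so the first entry is positive: u = (6, -2.4853).
  ||u|| = √((6)² + (-2.4853)²) = √(42.1766) ≈ 6.4944,
  v_1 = u/||u|| ≈ (0.9239, -0.3827) (||v_1|| = 1).

λ_1 = 20.4853,  λ_2 = 3.5147;  v_1 ≈ (0.9239, -0.3827)


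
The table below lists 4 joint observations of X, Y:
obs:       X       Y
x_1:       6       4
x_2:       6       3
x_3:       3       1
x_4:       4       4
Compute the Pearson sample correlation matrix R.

Step 1 — column means:
  mean(X) = (6 + 6 + 3 + 4) / 4 = 19/4 = 4.75
  mean(Y) = (4 + 3 + 1 + 4) / 4 = 12/4 = 3

Step 2 — sample variances and covariances s[i,j] = (1/(n-1)) · Σ_k (x_{k,i} - mean_i) · (x_{k,j} - mean_j), with n-1 = 3:
  s[X,X] = ((1.25)·(1.25) + (1.25)·(1.25) + (-1.75)·(-1.75) + (-0.75)·(-0.75)) / 3 = 6.75/3 = 2.25
  s[X,Y] = ((1.25)·(1) + (1.25)·(0) + (-1.75)·(-2) + (-0.75)·(1)) / 3 = 4/3 = 1.3333
  s[Y,Y] = ((1)·(1) + (0)·(0) + (-2)·(-2) + (1)·(1)) / 3 = 6/3 = 2
  Sample standard deviations s_i = √(s[i,i]):
  s(X) = √(2.25) = 1.5
  s(Y) = √(2) = 1.4142

Step 3 — r_{ij} = s_{ij} / (s_i · s_j):
  r[X,X] = 1 (diagonal).
  r[X,Y] = 1.3333 / (1.5 · 1.4142) = 1.3333 / 2.1213 = 0.6285
  r[Y,Y] = 1 (diagonal).

R is symmetric with unit diagonal. Assembling:

R = [[1, 0.6285],
 [0.6285, 1]]


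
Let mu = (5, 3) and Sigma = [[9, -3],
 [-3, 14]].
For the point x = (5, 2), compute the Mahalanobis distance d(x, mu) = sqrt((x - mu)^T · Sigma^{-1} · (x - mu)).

Step 1 — centre the observation: (x - mu) = (0, -1).

Step 2 — invert Sigma. det(Sigma) = 9·14 - (-3)² = 117.
  Sigma^{-1} = (1/det) · [[d, -b], [-b, a]] = [[0.1197, 0.0256],
 [0.0256, 0.0769]].

Step 3 — form the quadratic (x - mu)^T · Sigma^{-1} · (x - mu):
  Sigma^{-1} · (x - mu) = (-0.0256, -0.0769).
  (x - mu)^T · [Sigma^{-1} · (x - mu)] = (0)·(-0.0256) + (-1)·(-0.0769) = 0.0769.

Step 4 — take square root: d = √(0.0769) ≈ 0.2774.

d(x, mu) = √(0.0769) ≈ 0.2774


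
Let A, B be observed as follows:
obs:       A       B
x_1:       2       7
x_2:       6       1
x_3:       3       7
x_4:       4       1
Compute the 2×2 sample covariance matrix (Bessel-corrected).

Step 1 — column means:
  mean(A) = (2 + 6 + 3 + 4) / 4 = 15/4 = 3.75
  mean(B) = (7 + 1 + 7 + 1) / 4 = 16/4 = 4

Step 2 — sample covariance S[i,j] = (1/(n-1)) · Σ_k (x_{k,i} - mean_i) · (x_{k,j} - mean_j), with n-1 = 3.
  S[A,A] = ((-1.75)·(-1.75) + (2.25)·(2.25) + (-0.75)·(-0.75) + (0.25)·(0.25)) / 3 = 8.75/3 = 2.9167
  S[A,B] = ((-1.75)·(3) + (2.25)·(-3) + (-0.75)·(3) + (0.25)·(-3)) / 3 = -15/3 = -5
  S[B,B] = ((3)·(3) + (-3)·(-3) + (3)·(3) + (-3)·(-3)) / 3 = 36/3 = 12

S is symmetric (S[j,i] = S[i,j]). Assembling:

S = [[2.9167, -5],
 [-5, 12]]


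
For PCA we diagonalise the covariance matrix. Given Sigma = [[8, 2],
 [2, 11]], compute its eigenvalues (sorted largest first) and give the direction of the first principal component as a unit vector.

Step 1 — characteristic polynomial of 2×2 Sigma:
  det(Sigma - λI) = λ² - trace · λ + det = 0.
  trace = 8 + 11 = 19, det = 8·11 - (2)² = 84.
Step 2 — discriminant:
  Δ = trace² - 4·det = 361 - 336 = 25.
Step 3 — eigenvalues:
  λ = (trace ± √Δ)/2 = (19 ± 5)/2,
  λ_1 = 12,  λ_2 = 7.

Step 4 — unit eigenvector for λ_1: solve (Sigma - λ_1 I)v = 0. First row:
  (8 - 12)·v_x + (2)·v_y = 0, i.e. (-4)·v_x + (2)·v_y = 0,
  so v ∝ (b, λ_1 - a) = (2, 4) = u.
  ||u|| = √((2)² + (4)²) = √(20) ≈ 4.4721,
  v_1 = u/||u|| ≈ (0.4472, 0.8944) (||v_1|| = 1).

λ_1 = 12,  λ_2 = 7;  v_1 ≈ (0.4472, 0.8944)


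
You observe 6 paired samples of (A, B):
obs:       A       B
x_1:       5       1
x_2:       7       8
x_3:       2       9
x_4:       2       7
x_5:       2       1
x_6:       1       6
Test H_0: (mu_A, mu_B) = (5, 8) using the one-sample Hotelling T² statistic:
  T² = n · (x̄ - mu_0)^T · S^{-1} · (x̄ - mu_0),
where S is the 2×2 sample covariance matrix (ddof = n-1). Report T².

Step 1 — sample mean vector:
  mean(A) = (5 + 7 + 2 + 2 + 2 + 1) / 6 = 19/6 = 3.1667
  mean(B) = (1 + 8 + 9 + 7 + 1 + 6) / 6 = 32/6 = 5.3333
  x̄ = (3.1667, 5.3333),  deviation x̄ - mu_0 = (3.1667, 5.3333) - (5, 8) = (-1.8333, -2.6667).

Step 2 — sample covariance matrix, S[i,j] = (1/(n-1)) · Σ_k (x_{k,i} - mean_i) · (x_{k,j} - mean_j), divisor n-1 = 5:
  S[A,A] = ((1.8333)·(1.8333) + (3.8333)·(3.8333) + (-1.1667)·(-1.1667) + (-1.1667)·(-1.1667) + (-1.1667)·(-1.1667) + (-2.1667)·(-2.1667)) / 5 = 26.8333/5 = 5.3667
  S[A,B] = ((1.8333)·(-4.3333) + (3.8333)·(2.6667) + (-1.1667)·(3.6667) + (-1.1667)·(1.6667) + (-1.1667)·(-4.3333) + (-2.1667)·(0.6667)) / 5 = -0.3333/5 = -0.0667
  S[B,B] = ((-4.3333)·(-4.3333) + (2.6667)·(2.6667) + (3.6667)·(3.6667) + (1.6667)·(1.6667) + (-4.3333)·(-4.3333) + (0.6667)·(0.6667)) / 5 = 61.3333/5 = 12.2667
  S = [[5.3667, -0.0667],
 [-0.0667, 12.2667]].

Step 3 — invert S. det(S) = 5.3667·12.2667 - (-0.0667)² = 65.8267.
  S^{-1} = (1/det) · [[d, -b], [-b, a]] = [[0.1863, 0.001],
 [0.001, 0.0815]].

Step 4 — quadratic form (x̄ - mu_0)^T · S^{-1} · (x̄ - mu_0):
  S^{-1} · (x̄ - mu_0) = (-0.3443, -0.2193),
  (x̄ - mu_0)^T · [...] = (-1.8333)·(-0.3443) + (-2.6667)·(-0.2193) = 1.216.

Step 5 — scale by n: T² = 6 · 1.216 = 7.2959.

T² ≈ 7.2959


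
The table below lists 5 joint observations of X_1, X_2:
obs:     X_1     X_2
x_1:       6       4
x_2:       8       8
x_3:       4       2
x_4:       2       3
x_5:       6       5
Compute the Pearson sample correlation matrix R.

Step 1 — column means:
  mean(X_1) = (6 + 8 + 4 + 2 + 6) / 5 = 26/5 = 5.2
  mean(X_2) = (4 + 8 + 2 + 3 + 5) / 5 = 22/5 = 4.4

Step 2 — sample variances and covariances s[i,j] = (1/(n-1)) · Σ_k (x_{k,i} - mean_i) · (x_{k,j} - mean_j), with n-1 = 4:
  s[X_1,X_1] = ((0.8)·(0.8) + (2.8)·(2.8) + (-1.2)·(-1.2) + (-3.2)·(-3.2) + (0.8)·(0.8)) / 4 = 20.8/4 = 5.2
  s[X_1,X_2] = ((0.8)·(-0.4) + (2.8)·(3.6) + (-1.2)·(-2.4) + (-3.2)·(-1.4) + (0.8)·(0.6)) / 4 = 17.6/4 = 4.4
  s[X_2,X_2] = ((-0.4)·(-0.4) + (3.6)·(3.6) + (-2.4)·(-2.4) + (-1.4)·(-1.4) + (0.6)·(0.6)) / 4 = 21.2/4 = 5.3
  Sample standard deviations s_i = √(s[i,i]):
  s(X_1) = √(5.2) = 2.2804
  s(X_2) = √(5.3) = 2.3022

Step 3 — r_{ij} = s_{ij} / (s_i · s_j):
  r[X_1,X_1] = 1 (diagonal).
  r[X_1,X_2] = 4.4 / (2.2804 · 2.3022) = 4.4 / 5.2498 = 0.8381
  r[X_2,X_2] = 1 (diagonal).

R is symmetric with unit diagonal. Assembling:

R = [[1, 0.8381],
 [0.8381, 1]]


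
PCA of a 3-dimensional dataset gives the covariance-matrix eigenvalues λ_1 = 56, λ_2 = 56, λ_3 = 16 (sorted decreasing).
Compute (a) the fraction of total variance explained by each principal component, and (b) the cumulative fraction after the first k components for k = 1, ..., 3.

Step 1 — total variance = trace(Sigma) = Σ λ_i = 56 + 56 + 16 = 128.

Step 2 — fraction explained by component i = λ_i / Σ λ:
  PC1: 56/128 = 0.4375
  PC2: 56/128 = 0.4375
  PC3: 16/128 = 0.125

Step 3 — cumulative fraction after k components = (λ_1 + ... + λ_k) / Σ λ:
  k = 1: 56/128 = 0.4375
  k = 2: (56 + 56)/128 = 112/128 = 0.875
  k = 3: (56 + 56 + 16)/128 = 128/128 = 1

Summary (fraction, with percent):

explained: PC1 0.4375 (43.75%), PC2 0.4375 (43.75%), PC3 0.125 (12.5%);  cumulative: 0.4375, 0.875, 1


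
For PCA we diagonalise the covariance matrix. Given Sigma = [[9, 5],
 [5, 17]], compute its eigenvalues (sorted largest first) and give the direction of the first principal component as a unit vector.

Step 1 — characteristic polynomial of 2×2 Sigma:
  det(Sigma - λI) = λ² - trace · λ + det = 0.
  trace = 9 + 17 = 26, det = 9·17 - (5)² = 128.
Step 2 — discriminant:
  Δ = trace² - 4·det = 676 - 512 = 164.
Step 3 — eigenvalues:
  λ = (trace ± √Δ)/2 = (26 ± 12.8062)/2,
  λ_1 = 19.4031,  λ_2 = 6.5969.

Step 4 — unit eigenvector for λ_1: solve (Sigma - λ_1 I)v = 0. First row:
  (9 - 19.4031)·v_x + (5)·v_y = 0, i.e. (-10.4031)·v_x + (5)·v_y = 0,
  so v ∝ (b, λ_1 - a) = (5, 10.4031) = u.
  ||u|| = √((5)² + (10.4031)²) = √(133.225) ≈ 11.5423,
  v_1 = u/||u|| ≈ (0.4332, 0.9013) (||v_1|| = 1).

λ_1 = 19.4031,  λ_2 = 6.5969;  v_1 ≈ (0.4332, 0.9013)


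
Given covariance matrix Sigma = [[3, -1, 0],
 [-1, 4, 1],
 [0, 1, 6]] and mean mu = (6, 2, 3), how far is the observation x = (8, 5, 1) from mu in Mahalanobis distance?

Step 1 — centre the observation: (x - mu) = (2, 3, -2).

Step 2 — invert Sigma (cofactor / det for 3×3, or solve directly):
  Sigma^{-1} = [[0.3651, 0.0952, -0.0159],
 [0.0952, 0.2857, -0.0476],
 [-0.0159, -0.0476, 0.1746]].

Step 3 — form the quadratic (x - mu)^T · Sigma^{-1} · (x - mu):
  Sigma^{-1} · (x - mu) = (1.0476, 1.1429, -0.5238).
  (x - mu)^T · [Sigma^{-1} · (x - mu)] = (2)·(1.0476) + (3)·(1.1429) + (-2)·(-0.5238) = 6.5714.

Step 4 — take square root: d = √(6.5714) ≈ 2.5635.

d(x, mu) = √(6.5714) ≈ 2.5635


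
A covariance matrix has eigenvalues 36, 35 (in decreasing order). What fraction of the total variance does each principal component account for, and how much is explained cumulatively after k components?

Step 1 — total variance = trace(Sigma) = Σ λ_i = 36 + 35 = 71.

Step 2 — fraction explained by component i = λ_i / Σ λ:
  PC1: 36/71 = 0.507
  PC2: 35/71 = 0.493

Step 3 — cumulative fraction after k components = (λ_1 + ... + λ_k) / Σ λ:
  k = 1: 36/71 = 0.507
  k = 2: (36 + 35)/71 = 71/71 = 1

Summary (fraction, with percent):

explained: PC1 0.507 (50.7%), PC2 0.493 (49.3%);  cumulative: 0.507, 1


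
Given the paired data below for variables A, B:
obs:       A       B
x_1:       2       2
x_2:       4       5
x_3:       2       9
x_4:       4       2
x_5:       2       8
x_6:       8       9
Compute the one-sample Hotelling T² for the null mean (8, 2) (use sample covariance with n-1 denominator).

Step 1 — sample mean vector:
  mean(A) = (2 + 4 + 2 + 4 + 2 + 8) / 6 = 22/6 = 3.6667
  mean(B) = (2 + 5 + 9 + 2 + 8 + 9) / 6 = 35/6 = 5.8333
  x̄ = (3.6667, 5.8333),  deviation x̄ - mu_0 = (3.6667, 5.8333) - (8, 2) = (-4.3333, 3.8333).

Step 2 — sample covariance matrix, S[i,j] = (1/(n-1)) · Σ_k (x_{k,i} - mean_i) · (x_{k,j} - mean_j), divisor n-1 = 5:
  S[A,A] = ((-1.6667)·(-1.6667) + (0.3333)·(0.3333) + (-1.6667)·(-1.6667) + (0.3333)·(0.3333) + (-1.6667)·(-1.6667) + (4.3333)·(4.3333)) / 5 = 27.3333/5 = 5.4667
  S[A,B] = ((-1.6667)·(-3.8333) + (0.3333)·(-0.8333) + (-1.6667)·(3.1667) + (0.3333)·(-3.8333) + (-1.6667)·(2.1667) + (4.3333)·(3.1667)) / 5 = 9.6667/5 = 1.9333
  S[B,B] = ((-3.8333)·(-3.8333) + (-0.8333)·(-0.8333) + (3.1667)·(3.1667) + (-3.8333)·(-3.8333) + (2.1667)·(2.1667) + (3.1667)·(3.1667)) / 5 = 54.8333/5 = 10.9667
  S = [[5.4667, 1.9333],
 [1.9333, 10.9667]].

Step 3 — invert S. det(S) = 5.4667·10.9667 - (1.9333)² = 56.2133.
  S^{-1} = (1/det) · [[d, -b], [-b, a]] = [[0.1951, -0.0344],
 [-0.0344, 0.0972]].

Step 4 — quadratic form (x̄ - mu_0)^T · S^{-1} · (x̄ - mu_0):
  S^{-1} · (x̄ - mu_0) = (-0.9772, 0.5218),
  (x̄ - mu_0)^T · [...] = (-4.3333)·(-0.9772) + (3.8333)·(0.5218) = 6.235.

Step 5 — scale by n: T² = 6 · 6.235 = 37.4099.

T² ≈ 37.4099


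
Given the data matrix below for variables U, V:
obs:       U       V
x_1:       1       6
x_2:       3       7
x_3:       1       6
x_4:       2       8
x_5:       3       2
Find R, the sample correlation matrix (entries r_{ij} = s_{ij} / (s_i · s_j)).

Step 1 — column means:
  mean(U) = (1 + 3 + 1 + 2 + 3) / 5 = 10/5 = 2
  mean(V) = (6 + 7 + 6 + 8 + 2) / 5 = 29/5 = 5.8

Step 2 — sample variances and covariances s[i,j] = (1/(n-1)) · Σ_k (x_{k,i} - mean_i) · (x_{k,j} - mean_j), with n-1 = 4:
  s[U,U] = ((-1)·(-1) + (1)·(1) + (-1)·(-1) + (0)·(0) + (1)·(1)) / 4 = 4/4 = 1
  s[U,V] = ((-1)·(0.2) + (1)·(1.2) + (-1)·(0.2) + (0)·(2.2) + (1)·(-3.8)) / 4 = -3/4 = -0.75
  s[V,V] = ((0.2)·(0.2) + (1.2)·(1.2) + (0.2)·(0.2) + (2.2)·(2.2) + (-3.8)·(-3.8)) / 4 = 20.8/4 = 5.2
  Sample standard deviations s_i = √(s[i,i]):
  s(U) = √(1) = 1
  s(V) = √(5.2) = 2.2804

Step 3 — r_{ij} = s_{ij} / (s_i · s_j):
  r[U,U] = 1 (diagonal).
  r[U,V] = -0.75 / (1 · 2.2804) = -0.75 / 2.2804 = -0.3289
  r[V,V] = 1 (diagonal).

R is symmetric with unit diagonal. Assembling:

R = [[1, -0.3289],
 [-0.3289, 1]]


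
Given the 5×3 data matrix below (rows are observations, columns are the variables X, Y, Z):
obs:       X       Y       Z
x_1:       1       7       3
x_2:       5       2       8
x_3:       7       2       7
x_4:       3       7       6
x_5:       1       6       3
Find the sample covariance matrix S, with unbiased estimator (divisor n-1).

Step 1 — column means:
  mean(X) = (1 + 5 + 7 + 3 + 1) / 5 = 17/5 = 3.4
  mean(Y) = (7 + 2 + 2 + 7 + 6) / 5 = 24/5 = 4.8
  mean(Z) = (3 + 8 + 7 + 6 + 3) / 5 = 27/5 = 5.4

Step 2 — sample covariance S[i,j] = (1/(n-1)) · Σ_k (x_{k,i} - mean_i) · (x_{k,j} - mean_j), with n-1 = 4.
  S[X,X] = ((-2.4)·(-2.4) + (1.6)·(1.6) + (3.6)·(3.6) + (-0.4)·(-0.4) + (-2.4)·(-2.4)) / 4 = 27.2/4 = 6.8
  S[X,Y] = ((-2.4)·(2.2) + (1.6)·(-2.8) + (3.6)·(-2.8) + (-0.4)·(2.2) + (-2.4)·(1.2)) / 4 = -23.6/4 = -5.9
  S[X,Z] = ((-2.4)·(-2.4) + (1.6)·(2.6) + (3.6)·(1.6) + (-0.4)·(0.6) + (-2.4)·(-2.4)) / 4 = 21.2/4 = 5.3
  S[Y,Y] = ((2.2)·(2.2) + (-2.8)·(-2.8) + (-2.8)·(-2.8) + (2.2)·(2.2) + (1.2)·(1.2)) / 4 = 26.8/4 = 6.7
  S[Y,Z] = ((2.2)·(-2.4) + (-2.8)·(2.6) + (-2.8)·(1.6) + (2.2)·(0.6) + (1.2)·(-2.4)) / 4 = -18.6/4 = -4.65
  S[Z,Z] = ((-2.4)·(-2.4) + (2.6)·(2.6) + (1.6)·(1.6) + (0.6)·(0.6) + (-2.4)·(-2.4)) / 4 = 21.2/4 = 5.3

S is symmetric (S[j,i] = S[i,j]). Assembling:

S = [[6.8, -5.9, 5.3],
 [-5.9, 6.7, -4.65],
 [5.3, -4.65, 5.3]]


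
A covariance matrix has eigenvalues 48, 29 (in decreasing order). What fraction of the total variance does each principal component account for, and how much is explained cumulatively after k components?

Step 1 — total variance = trace(Sigma) = Σ λ_i = 48 + 29 = 77.

Step 2 — fraction explained by component i = λ_i / Σ λ:
  PC1: 48/77 = 0.6234
  PC2: 29/77 = 0.3766

Step 3 — cumulative fraction after k components = (λ_1 + ... + λ_k) / Σ λ:
  k = 1: 48/77 = 0.6234
  k = 2: (48 + 29)/77 = 77/77 = 1

Summary (fraction, with percent):

explained: PC1 0.6234 (62.34%), PC2 0.3766 (37.66%);  cumulative: 0.6234, 1


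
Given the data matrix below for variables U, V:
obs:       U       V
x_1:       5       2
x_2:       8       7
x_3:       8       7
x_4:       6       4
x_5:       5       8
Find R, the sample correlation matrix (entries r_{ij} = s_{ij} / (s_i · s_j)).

Step 1 — column means:
  mean(U) = (5 + 8 + 8 + 6 + 5) / 5 = 32/5 = 6.4
  mean(V) = (2 + 7 + 7 + 4 + 8) / 5 = 28/5 = 5.6

Step 2 — sample variances and covariances s[i,j] = (1/(n-1)) · Σ_k (x_{k,i} - mean_i) · (x_{k,j} - mean_j), with n-1 = 4:
  s[U,U] = ((-1.4)·(-1.4) + (1.6)·(1.6) + (1.6)·(1.6) + (-0.4)·(-0.4) + (-1.4)·(-1.4)) / 4 = 9.2/4 = 2.3
  s[U,V] = ((-1.4)·(-3.6) + (1.6)·(1.4) + (1.6)·(1.4) + (-0.4)·(-1.6) + (-1.4)·(2.4)) / 4 = 6.8/4 = 1.7
  s[V,V] = ((-3.6)·(-3.6) + (1.4)·(1.4) + (1.4)·(1.4) + (-1.6)·(-1.6) + (2.4)·(2.4)) / 4 = 25.2/4 = 6.3
  Sample standard deviations s_i = √(s[i,i]):
  s(U) = √(2.3) = 1.5166
  s(V) = √(6.3) = 2.51

Step 3 — r_{ij} = s_{ij} / (s_i · s_j):
  r[U,U] = 1 (diagonal).
  r[U,V] = 1.7 / (1.5166 · 2.51) = 1.7 / 3.8066 = 0.4466
  r[V,V] = 1 (diagonal).

R is symmetric with unit diagonal. Assembling:

R = [[1, 0.4466],
 [0.4466, 1]]


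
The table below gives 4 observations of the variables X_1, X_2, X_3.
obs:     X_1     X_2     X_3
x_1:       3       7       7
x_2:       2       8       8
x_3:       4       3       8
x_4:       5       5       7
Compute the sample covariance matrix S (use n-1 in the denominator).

Step 1 — column means:
  mean(X_1) = (3 + 2 + 4 + 5) / 4 = 14/4 = 3.5
  mean(X_2) = (7 + 8 + 3 + 5) / 4 = 23/4 = 5.75
  mean(X_3) = (7 + 8 + 8 + 7) / 4 = 30/4 = 7.5

Step 2 — sample covariance S[i,j] = (1/(n-1)) · Σ_k (x_{k,i} - mean_i) · (x_{k,j} - mean_j), with n-1 = 3.
  S[X_1,X_1] = ((-0.5)·(-0.5) + (-1.5)·(-1.5) + (0.5)·(0.5) + (1.5)·(1.5)) / 3 = 5/3 = 1.6667
  S[X_1,X_2] = ((-0.5)·(1.25) + (-1.5)·(2.25) + (0.5)·(-2.75) + (1.5)·(-0.75)) / 3 = -6.5/3 = -2.1667
  S[X_1,X_3] = ((-0.5)·(-0.5) + (-1.5)·(0.5) + (0.5)·(0.5) + (1.5)·(-0.5)) / 3 = -1/3 = -0.3333
  S[X_2,X_2] = ((1.25)·(1.25) + (2.25)·(2.25) + (-2.75)·(-2.75) + (-0.75)·(-0.75)) / 3 = 14.75/3 = 4.9167
  S[X_2,X_3] = ((1.25)·(-0.5) + (2.25)·(0.5) + (-2.75)·(0.5) + (-0.75)·(-0.5)) / 3 = -0.5/3 = -0.1667
  S[X_3,X_3] = ((-0.5)·(-0.5) + (0.5)·(0.5) + (0.5)·(0.5) + (-0.5)·(-0.5)) / 3 = 1/3 = 0.3333

S is symmetric (S[j,i] = S[i,j]). Assembling:

S = [[1.6667, -2.1667, -0.3333],
 [-2.1667, 4.9167, -0.1667],
 [-0.3333, -0.1667, 0.3333]]
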